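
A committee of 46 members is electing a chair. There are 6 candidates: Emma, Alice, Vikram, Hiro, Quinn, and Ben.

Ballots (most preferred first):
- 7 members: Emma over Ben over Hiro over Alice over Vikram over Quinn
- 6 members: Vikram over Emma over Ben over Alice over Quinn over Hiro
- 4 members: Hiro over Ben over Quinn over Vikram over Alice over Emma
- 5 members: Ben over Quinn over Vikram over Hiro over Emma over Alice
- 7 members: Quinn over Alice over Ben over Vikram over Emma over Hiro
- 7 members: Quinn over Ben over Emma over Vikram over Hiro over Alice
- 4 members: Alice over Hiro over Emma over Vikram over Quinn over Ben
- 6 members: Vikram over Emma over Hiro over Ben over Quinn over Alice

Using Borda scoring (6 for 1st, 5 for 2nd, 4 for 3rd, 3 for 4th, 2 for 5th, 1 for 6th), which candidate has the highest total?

Emma: 7×6 + 6×5 + 4×1 + 5×2 + 7×2 + 7×4 + 4×4 + 6×5 = 174
Alice: 7×3 + 6×3 + 4×2 + 5×1 + 7×5 + 7×1 + 4×6 + 6×1 = 124
Vikram: 7×2 + 6×6 + 4×3 + 5×4 + 7×3 + 7×3 + 4×3 + 6×6 = 172
Hiro: 7×4 + 6×1 + 4×6 + 5×3 + 7×1 + 7×2 + 4×5 + 6×4 = 138
Quinn: 7×1 + 6×2 + 4×4 + 5×5 + 7×6 + 7×6 + 4×2 + 6×2 = 164
Ben: 7×5 + 6×4 + 4×5 + 5×6 + 7×4 + 7×5 + 4×1 + 6×3 = 194

Ben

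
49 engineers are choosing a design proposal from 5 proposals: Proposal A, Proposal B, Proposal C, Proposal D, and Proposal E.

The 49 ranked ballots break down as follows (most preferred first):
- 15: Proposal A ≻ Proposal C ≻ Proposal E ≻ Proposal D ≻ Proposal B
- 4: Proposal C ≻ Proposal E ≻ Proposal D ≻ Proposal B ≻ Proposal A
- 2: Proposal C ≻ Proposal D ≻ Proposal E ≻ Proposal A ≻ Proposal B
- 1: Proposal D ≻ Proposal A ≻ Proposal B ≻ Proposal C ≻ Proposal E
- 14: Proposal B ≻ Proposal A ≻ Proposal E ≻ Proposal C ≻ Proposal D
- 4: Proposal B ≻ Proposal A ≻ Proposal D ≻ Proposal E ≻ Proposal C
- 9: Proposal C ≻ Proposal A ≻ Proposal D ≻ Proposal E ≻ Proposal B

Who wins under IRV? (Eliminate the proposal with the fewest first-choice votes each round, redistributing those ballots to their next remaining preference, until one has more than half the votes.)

Proposal A

Round 1: Proposal A 15, Proposal B 18, Proposal C 15, Proposal D 1, Proposal E 0. Proposal E eliminated.
Round 2: Proposal A 15, Proposal B 18, Proposal C 15, Proposal D 1. Proposal D eliminated.
Round 3: Proposal A 16, Proposal B 18, Proposal C 15. Proposal C eliminated.
Round 4: Proposal A 27, Proposal B 22. Proposal A has a majority (≥25).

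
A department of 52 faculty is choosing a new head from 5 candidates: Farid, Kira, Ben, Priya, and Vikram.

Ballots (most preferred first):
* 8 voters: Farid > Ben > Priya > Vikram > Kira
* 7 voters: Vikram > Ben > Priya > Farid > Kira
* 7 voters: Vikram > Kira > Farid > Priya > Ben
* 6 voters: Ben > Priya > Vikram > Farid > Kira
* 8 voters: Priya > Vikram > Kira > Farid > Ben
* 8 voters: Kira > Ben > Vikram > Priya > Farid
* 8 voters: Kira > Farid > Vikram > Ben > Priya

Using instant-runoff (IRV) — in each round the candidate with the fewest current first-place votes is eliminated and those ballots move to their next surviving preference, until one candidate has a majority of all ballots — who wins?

Round 1: Farid 8, Kira 16, Ben 6, Priya 8, Vikram 14. Ben eliminated.
Round 2: Farid 8, Kira 16, Priya 14, Vikram 14. Farid eliminated.
Round 3: Kira 16, Priya 22, Vikram 14. Vikram eliminated.
Round 4: Kira 23, Priya 29. Priya has a majority (≥27).

Priya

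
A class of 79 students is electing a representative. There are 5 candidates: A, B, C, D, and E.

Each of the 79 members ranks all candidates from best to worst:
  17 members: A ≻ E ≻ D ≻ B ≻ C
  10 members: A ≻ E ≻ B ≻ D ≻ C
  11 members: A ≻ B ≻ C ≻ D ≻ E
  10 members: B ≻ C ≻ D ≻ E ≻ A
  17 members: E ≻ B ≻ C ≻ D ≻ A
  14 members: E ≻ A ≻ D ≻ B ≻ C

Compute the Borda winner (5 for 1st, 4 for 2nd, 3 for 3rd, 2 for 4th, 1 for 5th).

E

A: 17×5 + 10×5 + 11×5 + 10×1 + 17×1 + 14×4 = 273
B: 17×2 + 10×3 + 11×4 + 10×5 + 17×4 + 14×2 = 254
C: 17×1 + 10×1 + 11×3 + 10×4 + 17×3 + 14×1 = 165
D: 17×3 + 10×2 + 11×2 + 10×3 + 17×2 + 14×3 = 199
E: 17×4 + 10×4 + 11×1 + 10×2 + 17×5 + 14×5 = 294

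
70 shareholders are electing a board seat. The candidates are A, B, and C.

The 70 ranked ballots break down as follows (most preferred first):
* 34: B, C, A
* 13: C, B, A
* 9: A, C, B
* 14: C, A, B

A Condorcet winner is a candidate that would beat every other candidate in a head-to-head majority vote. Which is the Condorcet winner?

C

C vs A: 61–9
C vs B: 36–34
C beats every other candidate.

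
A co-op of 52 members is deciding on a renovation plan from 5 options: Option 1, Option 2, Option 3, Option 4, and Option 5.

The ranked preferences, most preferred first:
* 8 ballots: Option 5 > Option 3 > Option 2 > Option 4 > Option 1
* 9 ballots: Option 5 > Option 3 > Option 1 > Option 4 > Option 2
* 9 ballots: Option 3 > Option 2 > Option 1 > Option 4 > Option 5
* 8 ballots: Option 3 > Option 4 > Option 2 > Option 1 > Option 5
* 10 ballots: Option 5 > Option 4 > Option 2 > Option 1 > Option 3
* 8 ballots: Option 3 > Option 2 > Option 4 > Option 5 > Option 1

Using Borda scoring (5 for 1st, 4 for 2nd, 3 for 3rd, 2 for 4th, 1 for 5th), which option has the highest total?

Option 3

Option 1: 8×1 + 9×3 + 9×3 + 8×2 + 10×2 + 8×1 = 106
Option 2: 8×3 + 9×1 + 9×4 + 8×3 + 10×3 + 8×4 = 155
Option 3: 8×4 + 9×4 + 9×5 + 8×5 + 10×1 + 8×5 = 203
Option 4: 8×2 + 9×2 + 9×2 + 8×4 + 10×4 + 8×3 = 148
Option 5: 8×5 + 9×5 + 9×1 + 8×1 + 10×5 + 8×2 = 168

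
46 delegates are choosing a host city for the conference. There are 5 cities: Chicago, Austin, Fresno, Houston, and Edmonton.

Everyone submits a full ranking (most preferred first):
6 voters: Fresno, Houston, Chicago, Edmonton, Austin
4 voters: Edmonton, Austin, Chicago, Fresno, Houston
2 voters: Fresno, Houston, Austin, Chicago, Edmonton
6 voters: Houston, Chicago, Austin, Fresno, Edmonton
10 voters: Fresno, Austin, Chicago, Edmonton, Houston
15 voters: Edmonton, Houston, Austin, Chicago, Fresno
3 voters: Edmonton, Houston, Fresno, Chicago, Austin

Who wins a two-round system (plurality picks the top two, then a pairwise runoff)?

Round 1 first-place votes: Chicago 0, Austin 0, Fresno 18, Houston 6, Edmonton 22. Edmonton and Fresno advance.
Runoff: Edmonton is ranked above Fresno on 22 ballots, Fresno above Edmonton on 24.

Fresno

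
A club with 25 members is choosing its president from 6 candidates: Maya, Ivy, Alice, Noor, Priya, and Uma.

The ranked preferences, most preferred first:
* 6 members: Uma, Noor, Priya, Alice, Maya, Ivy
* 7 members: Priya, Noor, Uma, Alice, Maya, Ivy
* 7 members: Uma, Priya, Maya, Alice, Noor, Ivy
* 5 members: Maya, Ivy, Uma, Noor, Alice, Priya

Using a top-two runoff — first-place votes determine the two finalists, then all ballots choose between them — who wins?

Uma

Round 1 first-place votes: Maya 5, Ivy 0, Alice 0, Noor 0, Priya 7, Uma 13. Uma and Priya advance.
Runoff: Uma is ranked above Priya on 18 ballots, Priya above Uma on 7.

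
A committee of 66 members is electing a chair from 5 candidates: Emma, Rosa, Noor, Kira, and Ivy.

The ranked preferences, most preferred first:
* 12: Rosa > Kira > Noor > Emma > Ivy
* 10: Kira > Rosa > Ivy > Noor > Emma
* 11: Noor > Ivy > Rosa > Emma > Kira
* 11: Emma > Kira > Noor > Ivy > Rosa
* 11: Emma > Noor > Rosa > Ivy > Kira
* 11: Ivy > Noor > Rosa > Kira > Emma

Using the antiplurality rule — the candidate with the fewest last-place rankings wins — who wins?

Noor

Last-place votes: Emma 21, Rosa 11, Noor 0, Kira 22, Ivy 12.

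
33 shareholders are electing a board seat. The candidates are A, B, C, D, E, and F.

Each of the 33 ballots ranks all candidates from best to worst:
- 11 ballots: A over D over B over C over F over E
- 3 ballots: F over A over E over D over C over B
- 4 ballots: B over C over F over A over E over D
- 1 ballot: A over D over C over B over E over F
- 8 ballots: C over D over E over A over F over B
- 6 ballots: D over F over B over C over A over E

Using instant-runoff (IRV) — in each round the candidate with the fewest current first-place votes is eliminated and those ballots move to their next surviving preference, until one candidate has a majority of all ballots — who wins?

Round 1: A 12, B 4, C 8, D 6, E 0, F 3. E eliminated.
Round 2: A 12, B 4, C 8, D 6, F 3. F eliminated.
Round 3: A 15, B 4, C 8, D 6. B eliminated.
Round 4: A 15, C 12, D 6. D eliminated.
Round 5: A 15, C 18. C has a majority (≥17).

C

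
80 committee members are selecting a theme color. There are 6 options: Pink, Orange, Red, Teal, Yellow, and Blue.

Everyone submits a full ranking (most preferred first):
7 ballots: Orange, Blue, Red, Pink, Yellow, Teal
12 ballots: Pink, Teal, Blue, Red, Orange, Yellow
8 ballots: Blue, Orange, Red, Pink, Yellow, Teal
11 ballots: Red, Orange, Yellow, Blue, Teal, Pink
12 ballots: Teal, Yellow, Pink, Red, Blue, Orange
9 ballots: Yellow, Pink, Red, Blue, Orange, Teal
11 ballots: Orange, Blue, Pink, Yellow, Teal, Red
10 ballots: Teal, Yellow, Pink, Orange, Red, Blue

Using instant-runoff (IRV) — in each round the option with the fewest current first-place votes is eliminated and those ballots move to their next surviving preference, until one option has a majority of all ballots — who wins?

Round 1: Pink 12, Orange 18, Red 11, Teal 22, Yellow 9, Blue 8. Blue eliminated.
Round 2: Pink 12, Orange 26, Red 11, Teal 22, Yellow 9. Yellow eliminated.
Round 3: Pink 21, Orange 26, Red 11, Teal 22. Red eliminated.
Round 4: Pink 21, Orange 37, Teal 22. Pink eliminated.
Round 5: Orange 46, Teal 34. Orange has a majority (≥41).

Orange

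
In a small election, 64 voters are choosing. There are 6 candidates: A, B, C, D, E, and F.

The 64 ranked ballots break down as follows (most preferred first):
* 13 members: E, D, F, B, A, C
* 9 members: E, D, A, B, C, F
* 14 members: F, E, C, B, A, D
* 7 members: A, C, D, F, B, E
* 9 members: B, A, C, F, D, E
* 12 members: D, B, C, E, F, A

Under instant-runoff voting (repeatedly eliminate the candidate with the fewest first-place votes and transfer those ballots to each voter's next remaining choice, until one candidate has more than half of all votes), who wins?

Round 1: A 7, B 9, C 0, D 12, E 22, F 14. C eliminated.
Round 2: A 7, B 9, D 12, E 22, F 14. A eliminated.
Round 3: B 9, D 19, E 22, F 14. B eliminated.
Round 4: D 19, E 22, F 23. D eliminated.
Round 5: E 34, F 30. E has a majority (≥33).

E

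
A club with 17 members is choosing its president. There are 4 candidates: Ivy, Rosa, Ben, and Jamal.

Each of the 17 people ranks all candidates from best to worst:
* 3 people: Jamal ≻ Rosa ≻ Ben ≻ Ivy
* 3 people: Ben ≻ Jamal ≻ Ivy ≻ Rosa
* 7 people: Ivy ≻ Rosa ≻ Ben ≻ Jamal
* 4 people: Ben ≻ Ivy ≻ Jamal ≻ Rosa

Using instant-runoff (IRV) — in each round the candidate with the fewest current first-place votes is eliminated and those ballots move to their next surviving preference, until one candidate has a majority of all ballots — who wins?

Round 1: Ivy 7, Rosa 0, Ben 7, Jamal 3. Rosa eliminated.
Round 2: Ivy 7, Ben 7, Jamal 3. Jamal eliminated.
Round 3: Ivy 7, Ben 10. Ben has a majority (≥9).

Ben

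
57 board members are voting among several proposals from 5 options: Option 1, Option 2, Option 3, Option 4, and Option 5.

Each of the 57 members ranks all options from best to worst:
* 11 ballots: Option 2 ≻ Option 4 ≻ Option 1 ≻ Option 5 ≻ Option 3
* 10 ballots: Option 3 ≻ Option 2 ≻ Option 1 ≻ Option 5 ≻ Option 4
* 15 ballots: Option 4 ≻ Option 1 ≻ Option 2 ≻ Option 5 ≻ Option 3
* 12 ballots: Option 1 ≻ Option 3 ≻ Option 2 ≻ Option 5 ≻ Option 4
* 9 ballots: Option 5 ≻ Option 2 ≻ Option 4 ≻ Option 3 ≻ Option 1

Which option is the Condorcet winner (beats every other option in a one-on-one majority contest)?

Option 2 vs Option 1: 30–27
Option 2 vs Option 3: 35–22
Option 2 vs Option 4: 42–15
Option 2 vs Option 5: 48–9
Option 2 beats every other option.

Option 2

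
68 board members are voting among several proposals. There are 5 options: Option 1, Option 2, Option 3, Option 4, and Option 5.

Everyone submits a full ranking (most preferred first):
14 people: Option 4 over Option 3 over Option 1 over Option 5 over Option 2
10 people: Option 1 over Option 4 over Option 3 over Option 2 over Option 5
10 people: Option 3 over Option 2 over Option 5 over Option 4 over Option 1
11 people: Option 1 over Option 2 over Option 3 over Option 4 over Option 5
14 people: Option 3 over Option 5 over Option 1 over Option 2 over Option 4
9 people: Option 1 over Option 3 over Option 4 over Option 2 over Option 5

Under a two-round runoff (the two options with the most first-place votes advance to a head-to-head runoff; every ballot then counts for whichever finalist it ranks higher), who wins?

Option 3

Round 1 first-place votes: Option 1 30, Option 2 0, Option 3 24, Option 4 14, Option 5 0. Option 1 and Option 3 advance.
Runoff: Option 1 is ranked above Option 3 on 30 ballots, Option 3 above Option 1 on 38.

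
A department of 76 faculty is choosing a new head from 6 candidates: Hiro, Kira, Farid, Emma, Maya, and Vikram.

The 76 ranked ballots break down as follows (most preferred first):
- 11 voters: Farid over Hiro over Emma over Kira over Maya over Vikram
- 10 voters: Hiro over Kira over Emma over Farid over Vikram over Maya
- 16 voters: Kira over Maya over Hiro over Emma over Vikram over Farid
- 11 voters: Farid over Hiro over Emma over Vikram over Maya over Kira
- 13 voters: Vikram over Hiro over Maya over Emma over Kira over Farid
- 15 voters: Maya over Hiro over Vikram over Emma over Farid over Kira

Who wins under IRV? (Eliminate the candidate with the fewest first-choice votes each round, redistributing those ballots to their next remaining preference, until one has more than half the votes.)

Maya

Round 1: Hiro 10, Kira 16, Farid 22, Emma 0, Maya 15, Vikram 13. Emma eliminated.
Round 2: Hiro 10, Kira 16, Farid 22, Maya 15, Vikram 13. Hiro eliminated.
Round 3: Kira 26, Farid 22, Maya 15, Vikram 13. Vikram eliminated.
Round 4: Kira 26, Farid 22, Maya 28. Farid eliminated.
Round 5: Kira 37, Maya 39. Maya has a majority (≥39).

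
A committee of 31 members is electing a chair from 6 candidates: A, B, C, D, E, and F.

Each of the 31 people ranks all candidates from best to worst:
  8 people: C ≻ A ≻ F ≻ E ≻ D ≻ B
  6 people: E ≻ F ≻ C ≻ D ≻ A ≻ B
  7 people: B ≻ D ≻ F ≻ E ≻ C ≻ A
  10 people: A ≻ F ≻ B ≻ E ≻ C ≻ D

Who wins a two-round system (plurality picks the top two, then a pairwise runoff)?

Round 1 first-place votes: A 10, B 7, C 8, D 0, E 6, F 0. A and C advance.
Runoff: A is ranked above C on 10 ballots, C above A on 21.

C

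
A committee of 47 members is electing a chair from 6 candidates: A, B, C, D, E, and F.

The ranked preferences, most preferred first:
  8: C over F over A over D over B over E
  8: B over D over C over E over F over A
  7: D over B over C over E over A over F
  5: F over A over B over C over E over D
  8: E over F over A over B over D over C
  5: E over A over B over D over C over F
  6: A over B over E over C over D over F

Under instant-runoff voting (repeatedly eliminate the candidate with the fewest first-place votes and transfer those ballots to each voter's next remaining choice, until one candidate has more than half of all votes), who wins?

A

Round 1: A 6, B 8, C 8, D 7, E 13, F 5. F eliminated.
Round 2: A 11, B 8, C 8, D 7, E 13. D eliminated.
Round 3: A 11, B 15, C 8, E 13. C eliminated.
Round 4: A 19, B 15, E 13. E eliminated.
Round 5: A 32, B 15. A has a majority (≥24).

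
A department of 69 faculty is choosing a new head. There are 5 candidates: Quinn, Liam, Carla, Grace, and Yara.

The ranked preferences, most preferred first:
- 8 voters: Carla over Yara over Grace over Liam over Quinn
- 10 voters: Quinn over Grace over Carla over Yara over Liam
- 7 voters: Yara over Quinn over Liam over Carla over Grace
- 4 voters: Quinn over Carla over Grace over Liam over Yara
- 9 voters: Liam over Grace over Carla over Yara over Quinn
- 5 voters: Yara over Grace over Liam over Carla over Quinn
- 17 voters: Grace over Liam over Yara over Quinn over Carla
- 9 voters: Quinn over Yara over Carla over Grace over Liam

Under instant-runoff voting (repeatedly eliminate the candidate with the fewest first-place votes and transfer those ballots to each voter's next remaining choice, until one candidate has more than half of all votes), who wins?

Round 1: Quinn 23, Liam 9, Carla 8, Grace 17, Yara 12. Carla eliminated.
Round 2: Quinn 23, Liam 9, Grace 17, Yara 20. Liam eliminated.
Round 3: Quinn 23, Grace 26, Yara 20. Yara eliminated.
Round 4: Quinn 30, Grace 39. Grace has a majority (≥35).

Grace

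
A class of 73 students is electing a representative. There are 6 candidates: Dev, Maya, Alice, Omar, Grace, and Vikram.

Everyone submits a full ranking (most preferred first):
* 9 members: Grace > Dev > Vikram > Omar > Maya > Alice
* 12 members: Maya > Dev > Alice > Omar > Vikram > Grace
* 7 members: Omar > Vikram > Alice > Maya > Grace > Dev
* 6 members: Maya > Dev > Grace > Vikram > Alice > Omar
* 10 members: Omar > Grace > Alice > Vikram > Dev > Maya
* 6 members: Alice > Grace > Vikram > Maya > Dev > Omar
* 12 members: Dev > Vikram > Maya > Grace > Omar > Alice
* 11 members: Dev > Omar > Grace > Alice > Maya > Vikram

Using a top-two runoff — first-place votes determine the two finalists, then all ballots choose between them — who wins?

Round 1 first-place votes: Dev 23, Maya 18, Alice 6, Omar 17, Grace 9, Vikram 0. Dev and Maya advance.
Runoff: Dev is ranked above Maya on 42 ballots, Maya above Dev on 31.

Dev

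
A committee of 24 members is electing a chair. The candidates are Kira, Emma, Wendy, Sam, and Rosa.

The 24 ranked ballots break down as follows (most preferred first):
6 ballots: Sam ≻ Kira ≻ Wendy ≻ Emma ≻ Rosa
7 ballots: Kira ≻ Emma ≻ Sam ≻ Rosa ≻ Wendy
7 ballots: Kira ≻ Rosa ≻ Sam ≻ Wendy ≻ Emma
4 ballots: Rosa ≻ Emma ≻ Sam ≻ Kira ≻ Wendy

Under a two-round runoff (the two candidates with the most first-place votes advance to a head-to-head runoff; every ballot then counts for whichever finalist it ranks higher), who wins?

Round 1 first-place votes: Kira 14, Emma 0, Wendy 0, Sam 6, Rosa 4. Kira and Sam advance.
Runoff: Kira is ranked above Sam on 14 ballots, Sam above Kira on 10.

Kira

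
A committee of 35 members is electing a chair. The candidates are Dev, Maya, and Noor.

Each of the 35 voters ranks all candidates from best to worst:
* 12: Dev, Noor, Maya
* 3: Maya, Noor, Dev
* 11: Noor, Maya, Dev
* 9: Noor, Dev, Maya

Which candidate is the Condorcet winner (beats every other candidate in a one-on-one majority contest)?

Noor vs Dev: 23–12
Noor vs Maya: 32–3
Noor beats every other candidate.

Noor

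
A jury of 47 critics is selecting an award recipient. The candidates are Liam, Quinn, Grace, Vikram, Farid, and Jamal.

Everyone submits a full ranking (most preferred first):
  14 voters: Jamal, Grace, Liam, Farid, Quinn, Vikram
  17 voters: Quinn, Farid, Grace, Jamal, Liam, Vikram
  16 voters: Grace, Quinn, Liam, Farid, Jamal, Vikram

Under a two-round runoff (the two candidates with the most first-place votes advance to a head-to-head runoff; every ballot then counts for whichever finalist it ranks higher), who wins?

Round 1 first-place votes: Liam 0, Quinn 17, Grace 16, Vikram 0, Farid 0, Jamal 14. Quinn and Grace advance.
Runoff: Quinn is ranked above Grace on 17 ballots, Grace above Quinn on 30.

Grace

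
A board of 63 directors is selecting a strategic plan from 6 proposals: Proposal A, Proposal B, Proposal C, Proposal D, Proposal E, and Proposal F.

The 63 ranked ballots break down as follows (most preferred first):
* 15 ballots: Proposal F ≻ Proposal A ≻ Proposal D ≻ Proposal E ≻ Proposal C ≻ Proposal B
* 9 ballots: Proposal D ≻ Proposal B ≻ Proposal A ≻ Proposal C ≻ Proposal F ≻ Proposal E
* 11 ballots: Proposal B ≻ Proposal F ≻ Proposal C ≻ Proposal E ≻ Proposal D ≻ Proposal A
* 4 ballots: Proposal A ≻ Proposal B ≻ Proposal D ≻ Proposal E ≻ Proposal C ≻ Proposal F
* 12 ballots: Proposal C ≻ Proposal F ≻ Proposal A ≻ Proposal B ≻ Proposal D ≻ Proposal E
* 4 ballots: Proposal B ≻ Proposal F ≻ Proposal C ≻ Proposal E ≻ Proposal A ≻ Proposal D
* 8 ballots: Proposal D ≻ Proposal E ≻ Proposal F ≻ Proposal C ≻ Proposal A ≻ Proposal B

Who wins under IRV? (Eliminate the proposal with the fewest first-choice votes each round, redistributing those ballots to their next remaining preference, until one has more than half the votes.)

Proposal F

Round 1: Proposal A 4, Proposal B 15, Proposal C 12, Proposal D 17, Proposal E 0, Proposal F 15. Proposal E eliminated.
Round 2: Proposal A 4, Proposal B 15, Proposal C 12, Proposal D 17, Proposal F 15. Proposal A eliminated.
Round 3: Proposal B 19, Proposal C 12, Proposal D 17, Proposal F 15. Proposal C eliminated.
Round 4: Proposal B 19, Proposal D 17, Proposal F 27. Proposal D eliminated.
Round 5: Proposal B 28, Proposal F 35. Proposal F has a majority (≥32).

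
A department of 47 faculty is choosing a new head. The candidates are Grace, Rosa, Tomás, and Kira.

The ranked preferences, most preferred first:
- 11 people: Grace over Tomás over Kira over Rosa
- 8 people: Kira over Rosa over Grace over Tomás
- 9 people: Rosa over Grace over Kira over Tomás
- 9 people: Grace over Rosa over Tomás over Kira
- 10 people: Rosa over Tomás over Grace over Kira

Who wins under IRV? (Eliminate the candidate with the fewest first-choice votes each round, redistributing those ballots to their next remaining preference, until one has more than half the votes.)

Round 1: Grace 20, Rosa 19, Tomás 0, Kira 8. Tomás eliminated.
Round 2: Grace 20, Rosa 19, Kira 8. Kira eliminated.
Round 3: Grace 20, Rosa 27. Rosa has a majority (≥24).

Rosa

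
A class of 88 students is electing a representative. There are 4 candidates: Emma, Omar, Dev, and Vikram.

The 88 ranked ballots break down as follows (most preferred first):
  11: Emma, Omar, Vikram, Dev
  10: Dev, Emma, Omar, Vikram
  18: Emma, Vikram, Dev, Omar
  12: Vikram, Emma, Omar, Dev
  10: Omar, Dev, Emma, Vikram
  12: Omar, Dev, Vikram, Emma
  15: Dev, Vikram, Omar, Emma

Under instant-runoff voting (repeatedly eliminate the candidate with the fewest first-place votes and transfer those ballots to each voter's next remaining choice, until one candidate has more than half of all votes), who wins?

Round 1: Emma 29, Omar 22, Dev 25, Vikram 12. Vikram eliminated.
Round 2: Emma 41, Omar 22, Dev 25. Omar eliminated.
Round 3: Emma 41, Dev 47. Dev has a majority (≥45).

Dev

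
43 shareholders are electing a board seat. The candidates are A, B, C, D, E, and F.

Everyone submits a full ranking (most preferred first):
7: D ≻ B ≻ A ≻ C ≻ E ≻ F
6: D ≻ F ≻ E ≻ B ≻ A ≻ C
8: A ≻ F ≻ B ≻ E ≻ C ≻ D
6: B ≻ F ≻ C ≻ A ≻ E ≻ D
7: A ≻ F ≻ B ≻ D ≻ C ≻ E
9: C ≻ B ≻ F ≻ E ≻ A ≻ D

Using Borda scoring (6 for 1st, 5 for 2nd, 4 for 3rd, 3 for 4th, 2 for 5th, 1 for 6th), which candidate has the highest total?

B

A: 7×4 + 6×2 + 8×6 + 6×3 + 7×6 + 9×2 = 166
B: 7×5 + 6×3 + 8×4 + 6×6 + 7×4 + 9×5 = 194
C: 7×3 + 6×1 + 8×2 + 6×4 + 7×2 + 9×6 = 135
D: 7×6 + 6×6 + 8×1 + 6×1 + 7×3 + 9×1 = 122
E: 7×2 + 6×4 + 8×3 + 6×2 + 7×1 + 9×3 = 108
F: 7×1 + 6×5 + 8×5 + 6×5 + 7×5 + 9×4 = 178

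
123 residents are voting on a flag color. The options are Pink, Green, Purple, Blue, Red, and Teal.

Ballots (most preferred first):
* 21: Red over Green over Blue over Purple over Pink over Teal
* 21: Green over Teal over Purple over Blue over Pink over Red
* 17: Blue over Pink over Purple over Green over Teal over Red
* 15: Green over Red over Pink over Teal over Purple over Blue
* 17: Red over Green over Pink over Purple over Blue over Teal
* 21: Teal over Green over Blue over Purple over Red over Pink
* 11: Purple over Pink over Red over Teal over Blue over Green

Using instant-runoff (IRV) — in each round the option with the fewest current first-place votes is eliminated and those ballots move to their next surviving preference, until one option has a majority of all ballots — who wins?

Green

Round 1: Pink 0, Green 36, Purple 11, Blue 17, Red 38, Teal 21. Pink eliminated.
Round 2: Green 36, Purple 11, Blue 17, Red 38, Teal 21. Purple eliminated.
Round 3: Green 36, Blue 17, Red 49, Teal 21. Blue eliminated.
Round 4: Green 53, Red 49, Teal 21. Teal eliminated.
Round 5: Green 74, Red 49. Green has a majority (≥62).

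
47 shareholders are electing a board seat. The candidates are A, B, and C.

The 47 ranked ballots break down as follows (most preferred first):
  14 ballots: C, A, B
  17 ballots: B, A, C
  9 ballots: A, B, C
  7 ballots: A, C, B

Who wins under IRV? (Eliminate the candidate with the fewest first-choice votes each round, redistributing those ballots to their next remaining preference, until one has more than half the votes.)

A

Round 1: A 16, B 17, C 14. C eliminated.
Round 2: A 30, B 17. A has a majority (≥24).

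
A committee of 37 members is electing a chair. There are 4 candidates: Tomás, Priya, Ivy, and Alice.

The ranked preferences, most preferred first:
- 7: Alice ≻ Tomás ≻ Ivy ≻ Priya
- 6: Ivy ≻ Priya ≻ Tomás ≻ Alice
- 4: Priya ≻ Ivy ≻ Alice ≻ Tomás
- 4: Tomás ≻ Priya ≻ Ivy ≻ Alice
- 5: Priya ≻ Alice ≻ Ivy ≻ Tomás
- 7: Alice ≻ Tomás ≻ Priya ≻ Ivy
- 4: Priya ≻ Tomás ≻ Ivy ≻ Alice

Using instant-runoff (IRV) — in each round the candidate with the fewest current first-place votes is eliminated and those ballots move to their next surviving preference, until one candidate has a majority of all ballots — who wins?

Round 1: Tomás 4, Priya 13, Ivy 6, Alice 14. Tomás eliminated.
Round 2: Priya 17, Ivy 6, Alice 14. Ivy eliminated.
Round 3: Priya 23, Alice 14. Priya has a majority (≥19).

Priya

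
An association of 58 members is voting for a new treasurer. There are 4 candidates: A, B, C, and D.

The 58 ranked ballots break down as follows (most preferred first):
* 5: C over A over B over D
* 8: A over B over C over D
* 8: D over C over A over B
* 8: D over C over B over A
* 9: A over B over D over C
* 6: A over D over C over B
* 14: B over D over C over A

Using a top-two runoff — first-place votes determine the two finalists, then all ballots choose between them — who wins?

Round 1 first-place votes: A 23, B 14, C 5, D 16. A and D advance.
Runoff: A is ranked above D on 28 ballots, D above A on 30.

D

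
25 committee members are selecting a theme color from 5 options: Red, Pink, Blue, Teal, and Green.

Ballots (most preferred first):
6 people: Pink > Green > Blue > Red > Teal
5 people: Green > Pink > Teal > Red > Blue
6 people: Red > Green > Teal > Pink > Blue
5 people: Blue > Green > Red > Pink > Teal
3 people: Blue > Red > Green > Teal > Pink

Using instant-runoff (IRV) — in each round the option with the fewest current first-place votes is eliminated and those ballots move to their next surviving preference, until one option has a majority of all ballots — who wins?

Pink

Round 1: Red 6, Pink 6, Blue 8, Teal 0, Green 5. Teal eliminated.
Round 2: Red 6, Pink 6, Blue 8, Green 5. Green eliminated.
Round 3: Red 6, Pink 11, Blue 8. Red eliminated.
Round 4: Pink 17, Blue 8. Pink has a majority (≥13).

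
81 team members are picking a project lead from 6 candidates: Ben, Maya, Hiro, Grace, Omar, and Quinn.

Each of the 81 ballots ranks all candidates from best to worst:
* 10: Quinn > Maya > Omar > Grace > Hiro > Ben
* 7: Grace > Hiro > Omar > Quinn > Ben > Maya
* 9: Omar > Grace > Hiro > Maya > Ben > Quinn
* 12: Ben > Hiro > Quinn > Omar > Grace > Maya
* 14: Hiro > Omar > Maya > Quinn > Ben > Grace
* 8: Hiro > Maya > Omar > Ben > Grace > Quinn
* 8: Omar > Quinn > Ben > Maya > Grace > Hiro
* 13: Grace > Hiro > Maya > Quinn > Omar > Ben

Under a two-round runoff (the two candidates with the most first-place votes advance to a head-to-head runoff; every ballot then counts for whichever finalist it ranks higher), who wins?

Grace

Round 1 first-place votes: Ben 12, Maya 0, Hiro 22, Grace 20, Omar 17, Quinn 10. Hiro and Grace advance.
Runoff: Hiro is ranked above Grace on 34 ballots, Grace above Hiro on 47.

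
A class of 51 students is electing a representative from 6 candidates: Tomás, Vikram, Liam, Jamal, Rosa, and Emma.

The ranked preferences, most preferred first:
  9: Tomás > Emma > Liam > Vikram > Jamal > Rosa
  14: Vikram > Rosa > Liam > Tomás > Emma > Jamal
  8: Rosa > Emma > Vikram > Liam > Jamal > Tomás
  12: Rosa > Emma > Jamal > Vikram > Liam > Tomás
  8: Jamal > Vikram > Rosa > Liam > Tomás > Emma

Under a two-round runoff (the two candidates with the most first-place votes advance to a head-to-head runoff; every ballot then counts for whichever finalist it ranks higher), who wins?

Vikram

Round 1 first-place votes: Tomás 9, Vikram 14, Liam 0, Jamal 8, Rosa 20, Emma 0. Rosa and Vikram advance.
Runoff: Rosa is ranked above Vikram on 20 ballots, Vikram above Rosa on 31.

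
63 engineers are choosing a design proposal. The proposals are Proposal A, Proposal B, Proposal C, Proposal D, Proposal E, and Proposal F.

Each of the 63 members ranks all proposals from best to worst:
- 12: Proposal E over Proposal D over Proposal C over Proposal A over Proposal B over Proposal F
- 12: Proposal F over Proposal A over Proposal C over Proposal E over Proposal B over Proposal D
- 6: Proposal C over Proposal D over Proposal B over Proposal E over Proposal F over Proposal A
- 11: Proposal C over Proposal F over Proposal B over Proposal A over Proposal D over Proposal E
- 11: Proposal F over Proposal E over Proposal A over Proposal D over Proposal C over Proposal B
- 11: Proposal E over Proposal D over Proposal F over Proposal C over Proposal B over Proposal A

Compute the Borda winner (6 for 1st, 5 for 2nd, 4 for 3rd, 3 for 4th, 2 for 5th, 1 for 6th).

Proposal F

Proposal A: 12×3 + 12×5 + 6×1 + 11×3 + 11×4 + 11×1 = 190
Proposal B: 12×2 + 12×2 + 6×4 + 11×4 + 11×1 + 11×2 = 149
Proposal C: 12×4 + 12×4 + 6×6 + 11×6 + 11×2 + 11×3 = 253
Proposal D: 12×5 + 12×1 + 6×5 + 11×2 + 11×3 + 11×5 = 212
Proposal E: 12×6 + 12×3 + 6×3 + 11×1 + 11×5 + 11×6 = 258
Proposal F: 12×1 + 12×6 + 6×2 + 11×5 + 11×6 + 11×4 = 261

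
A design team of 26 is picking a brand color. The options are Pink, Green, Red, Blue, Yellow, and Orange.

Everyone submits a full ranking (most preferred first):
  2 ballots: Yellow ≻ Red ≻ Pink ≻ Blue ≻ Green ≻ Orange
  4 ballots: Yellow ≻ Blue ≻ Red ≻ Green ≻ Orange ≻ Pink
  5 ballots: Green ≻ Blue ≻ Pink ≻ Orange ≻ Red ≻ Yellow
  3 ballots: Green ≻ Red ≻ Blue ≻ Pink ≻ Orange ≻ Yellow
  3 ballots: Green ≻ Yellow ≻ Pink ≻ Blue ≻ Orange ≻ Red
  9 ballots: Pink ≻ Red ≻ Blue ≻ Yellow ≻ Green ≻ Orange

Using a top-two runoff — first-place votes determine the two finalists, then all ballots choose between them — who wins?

Round 1 first-place votes: Pink 9, Green 11, Red 0, Blue 0, Yellow 6, Orange 0. Green and Pink advance.
Runoff: Green is ranked above Pink on 15 ballots, Pink above Green on 11.

Green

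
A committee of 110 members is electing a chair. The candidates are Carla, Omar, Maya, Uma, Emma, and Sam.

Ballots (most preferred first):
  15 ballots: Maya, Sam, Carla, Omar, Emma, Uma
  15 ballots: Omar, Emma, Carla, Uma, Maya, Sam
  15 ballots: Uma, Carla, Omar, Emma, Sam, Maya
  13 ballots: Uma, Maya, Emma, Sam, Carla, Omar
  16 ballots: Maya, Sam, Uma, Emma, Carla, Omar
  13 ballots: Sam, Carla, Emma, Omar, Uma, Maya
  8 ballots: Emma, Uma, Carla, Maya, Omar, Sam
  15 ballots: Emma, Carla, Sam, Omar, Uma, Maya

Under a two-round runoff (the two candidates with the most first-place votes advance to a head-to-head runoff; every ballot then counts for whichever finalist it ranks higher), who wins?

Round 1 first-place votes: Carla 0, Omar 15, Maya 31, Uma 28, Emma 23, Sam 13. Maya and Uma advance.
Runoff: Maya is ranked above Uma on 31 ballots, Uma above Maya on 79.

Uma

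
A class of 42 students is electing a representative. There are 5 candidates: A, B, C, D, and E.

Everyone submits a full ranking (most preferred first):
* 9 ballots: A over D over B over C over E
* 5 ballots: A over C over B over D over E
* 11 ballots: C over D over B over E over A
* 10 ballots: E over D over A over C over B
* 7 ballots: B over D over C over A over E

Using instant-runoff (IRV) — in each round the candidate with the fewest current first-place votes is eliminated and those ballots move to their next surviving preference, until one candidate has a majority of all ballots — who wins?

Round 1: A 14, B 7, C 11, D 0, E 10. D eliminated.
Round 2: A 14, B 7, C 11, E 10. B eliminated.
Round 3: A 14, C 18, E 10. E eliminated.
Round 4: A 24, C 18. A has a majority (≥22).

A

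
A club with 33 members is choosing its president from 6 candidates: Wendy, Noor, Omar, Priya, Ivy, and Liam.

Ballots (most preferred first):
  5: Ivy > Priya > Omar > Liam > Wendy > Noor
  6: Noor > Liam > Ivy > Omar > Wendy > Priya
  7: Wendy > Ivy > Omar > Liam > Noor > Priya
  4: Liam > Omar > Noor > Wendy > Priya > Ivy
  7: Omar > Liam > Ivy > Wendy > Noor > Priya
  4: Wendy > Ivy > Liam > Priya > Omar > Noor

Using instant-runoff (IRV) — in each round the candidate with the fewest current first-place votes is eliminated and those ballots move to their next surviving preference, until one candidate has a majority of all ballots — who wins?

Round 1: Wendy 11, Noor 6, Omar 7, Priya 0, Ivy 5, Liam 4. Priya eliminated.
Round 2: Wendy 11, Noor 6, Omar 7, Ivy 5, Liam 4. Liam eliminated.
Round 3: Wendy 11, Noor 6, Omar 11, Ivy 5. Ivy eliminated.
Round 4: Wendy 11, Noor 6, Omar 16. Noor eliminated.
Round 5: Wendy 11, Omar 22. Omar has a majority (≥17).

Omar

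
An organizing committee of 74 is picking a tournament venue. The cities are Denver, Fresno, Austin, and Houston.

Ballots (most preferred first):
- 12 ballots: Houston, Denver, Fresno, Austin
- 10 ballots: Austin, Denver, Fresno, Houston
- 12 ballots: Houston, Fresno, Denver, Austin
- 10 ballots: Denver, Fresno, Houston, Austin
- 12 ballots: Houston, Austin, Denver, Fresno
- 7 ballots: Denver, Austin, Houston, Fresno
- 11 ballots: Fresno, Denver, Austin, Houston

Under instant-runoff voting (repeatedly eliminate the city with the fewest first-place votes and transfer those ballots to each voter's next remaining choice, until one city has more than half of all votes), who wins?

Round 1: Denver 17, Fresno 11, Austin 10, Houston 36. Austin eliminated.
Round 2: Denver 27, Fresno 11, Houston 36. Fresno eliminated.
Round 3: Denver 38, Houston 36. Denver has a majority (≥38).

Denver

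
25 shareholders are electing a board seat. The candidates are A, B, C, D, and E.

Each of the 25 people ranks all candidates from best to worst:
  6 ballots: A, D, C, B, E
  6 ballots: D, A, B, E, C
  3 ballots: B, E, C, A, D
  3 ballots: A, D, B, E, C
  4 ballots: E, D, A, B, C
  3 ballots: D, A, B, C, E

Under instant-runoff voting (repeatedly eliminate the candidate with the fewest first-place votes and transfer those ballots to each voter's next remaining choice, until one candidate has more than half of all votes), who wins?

D

Round 1: A 9, B 3, C 0, D 9, E 4. C eliminated.
Round 2: A 9, B 3, D 9, E 4. B eliminated.
Round 3: A 9, D 9, E 7. E eliminated.
Round 4: A 12, D 13. D has a majority (≥13).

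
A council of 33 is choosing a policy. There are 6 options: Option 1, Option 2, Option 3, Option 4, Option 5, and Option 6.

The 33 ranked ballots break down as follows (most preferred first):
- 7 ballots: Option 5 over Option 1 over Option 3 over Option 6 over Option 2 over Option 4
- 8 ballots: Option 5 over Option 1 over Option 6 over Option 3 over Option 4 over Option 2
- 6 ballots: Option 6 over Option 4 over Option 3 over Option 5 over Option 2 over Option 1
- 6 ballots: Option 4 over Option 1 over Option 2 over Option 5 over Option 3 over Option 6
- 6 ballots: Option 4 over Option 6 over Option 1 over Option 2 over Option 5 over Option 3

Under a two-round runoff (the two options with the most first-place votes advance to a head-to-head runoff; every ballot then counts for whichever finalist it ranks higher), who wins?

Option 4

Round 1 first-place votes: Option 1 0, Option 2 0, Option 3 0, Option 4 12, Option 5 15, Option 6 6. Option 5 and Option 4 advance.
Runoff: Option 5 is ranked above Option 4 on 15 ballots, Option 4 above Option 5 on 18.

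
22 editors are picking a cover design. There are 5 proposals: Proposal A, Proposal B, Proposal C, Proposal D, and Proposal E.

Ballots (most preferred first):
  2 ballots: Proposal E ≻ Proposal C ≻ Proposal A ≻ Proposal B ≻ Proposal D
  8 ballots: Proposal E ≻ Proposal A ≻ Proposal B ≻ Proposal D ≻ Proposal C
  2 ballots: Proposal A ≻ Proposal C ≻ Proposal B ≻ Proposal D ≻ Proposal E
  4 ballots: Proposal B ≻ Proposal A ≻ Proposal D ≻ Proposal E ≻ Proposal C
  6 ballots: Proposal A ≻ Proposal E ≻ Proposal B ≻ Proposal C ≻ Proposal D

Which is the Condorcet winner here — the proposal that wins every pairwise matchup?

Proposal A vs Proposal B: 18–4
Proposal A vs Proposal C: 20–2
Proposal A vs Proposal D: 22–0
Proposal A vs Proposal E: 12–10
Proposal A beats every other proposal.

Proposal A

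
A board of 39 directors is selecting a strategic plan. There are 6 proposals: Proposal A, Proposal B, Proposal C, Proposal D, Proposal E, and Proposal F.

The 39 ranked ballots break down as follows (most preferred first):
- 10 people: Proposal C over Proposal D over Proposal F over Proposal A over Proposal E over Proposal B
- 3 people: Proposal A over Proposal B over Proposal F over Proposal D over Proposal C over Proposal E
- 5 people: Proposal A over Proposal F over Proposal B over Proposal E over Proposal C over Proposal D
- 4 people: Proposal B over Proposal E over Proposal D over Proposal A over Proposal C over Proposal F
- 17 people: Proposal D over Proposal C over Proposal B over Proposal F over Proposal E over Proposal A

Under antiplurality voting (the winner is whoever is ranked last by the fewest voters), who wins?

Last-place votes: Proposal A 17, Proposal B 10, Proposal C 0, Proposal D 5, Proposal E 3, Proposal F 4.

Proposal C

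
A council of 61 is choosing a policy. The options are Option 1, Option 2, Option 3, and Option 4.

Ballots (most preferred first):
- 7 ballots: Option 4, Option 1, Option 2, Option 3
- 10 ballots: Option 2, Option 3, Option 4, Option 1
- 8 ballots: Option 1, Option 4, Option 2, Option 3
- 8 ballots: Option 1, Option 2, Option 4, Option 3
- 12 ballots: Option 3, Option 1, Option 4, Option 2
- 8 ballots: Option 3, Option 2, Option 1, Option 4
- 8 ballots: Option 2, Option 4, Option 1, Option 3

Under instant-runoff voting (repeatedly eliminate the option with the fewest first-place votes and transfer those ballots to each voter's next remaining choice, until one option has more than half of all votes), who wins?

Round 1: Option 1 16, Option 2 18, Option 3 20, Option 4 7. Option 4 eliminated.
Round 2: Option 1 23, Option 2 18, Option 3 20. Option 2 eliminated.
Round 3: Option 1 31, Option 3 30. Option 1 has a majority (≥31).

Option 1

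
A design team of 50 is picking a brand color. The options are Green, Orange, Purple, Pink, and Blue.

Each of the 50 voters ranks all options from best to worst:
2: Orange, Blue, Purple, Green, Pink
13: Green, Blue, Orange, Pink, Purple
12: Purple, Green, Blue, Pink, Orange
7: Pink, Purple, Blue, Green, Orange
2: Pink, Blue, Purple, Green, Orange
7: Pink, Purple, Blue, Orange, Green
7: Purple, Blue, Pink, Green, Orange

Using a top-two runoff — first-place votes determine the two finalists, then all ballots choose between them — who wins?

Round 1 first-place votes: Green 13, Orange 2, Purple 19, Pink 16, Blue 0. Purple and Pink advance.
Runoff: Purple is ranked above Pink on 21 ballots, Pink above Purple on 29.

Pink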